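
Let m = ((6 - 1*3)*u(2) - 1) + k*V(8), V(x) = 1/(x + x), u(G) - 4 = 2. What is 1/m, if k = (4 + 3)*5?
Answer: 16/307 ≈ 0.052117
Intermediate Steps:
u(G) = 6 (u(G) = 4 + 2 = 6)
k = 35 (k = 7*5 = 35)
V(x) = 1/(2*x)
m = 307/16 (m = ((6 - 1*3)*6 - 1) + 35*((½)/8) = ((6 - 3)*6 - 1) + 35*((½)*(⅛)) = (3*6 - 1) + 35*(1/16) = (18 - 1) + 35/16 = 17 + 35/16 = 307/16 ≈ 19.188)
1/m = 1/(307/16) = 16/307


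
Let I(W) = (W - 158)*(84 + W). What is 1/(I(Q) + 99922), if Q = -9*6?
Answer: 1/93562 ≈ 1.0688e-5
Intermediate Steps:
Q = -54
I(W) = (-158 + W)*(84 + W)
1/(I(Q) + 99922) = 1/((-13272 + (-54)² - 74*(-54)) + 99922) = 1/((-13272 + 2916 + 3996) + 99922) = 1/(-6360 + 99922) = 1/93562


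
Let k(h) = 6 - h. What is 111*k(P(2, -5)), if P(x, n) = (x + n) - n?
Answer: 444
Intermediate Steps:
P(x, n) = x (P(x, n) = (n + x) - n = x)
111*k(P(2, -5)) = 111*(6 - 1*2) = 111*(6 - 2) = 111*4 = 444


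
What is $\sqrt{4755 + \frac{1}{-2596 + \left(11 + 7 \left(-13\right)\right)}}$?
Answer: $\frac{\sqrt{8512609551}}{1338} \approx 68.957$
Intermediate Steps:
$\sqrt{4755 + \frac{1}{-2596 + \left(11 + 7 \left(-13\right)\right)}} = \sqrt{4755 + \frac{1}{-2596 + \left(11 - 91\right)}} = \sqrt{4755 + \frac{1}{-2596 - 80}} = \sqrt{4755 + \frac{1}{-2676}} = \sqrt{4755 - \frac{1}{2676}} = \sqrt{\frac{12724379}{2676}} = \frac{\sqrt{8512609551}}{1338}$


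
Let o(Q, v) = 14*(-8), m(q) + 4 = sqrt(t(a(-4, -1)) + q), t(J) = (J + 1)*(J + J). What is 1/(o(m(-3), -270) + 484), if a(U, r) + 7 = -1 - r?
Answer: 1/372 ≈ 0.0026882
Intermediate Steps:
a(U, r) = -8 - r (a(U, r) = -7 + (-1 - r) = -8 - r)
t(J) = 2*J*(1 + J) (t(J) = (1 + J)*(2*J) = 2*J*(1 + J))
m(q) = -4 + sqrt(84 + q) (m(q) = -4 + sqrt(2*(-8 - 1*(-1))*(1 + (-8 - 1*(-1))) + q) = -4 + sqrt(2*(-8 + 1)*(1 + (-8 + 1)) + q) = -4 + sqrt(2*(-7)*(1 - 7) + q) = -4 + sqrt(2*(-7)*(-6) + q) = -4 + sqrt(84 + q))
o(Q, v) = -112
1/(o(m(-3), -270) + 484) = 1/(-112 + 484) = 1/372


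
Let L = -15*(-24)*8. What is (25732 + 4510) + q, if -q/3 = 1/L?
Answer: 29032319/960 ≈ 30242.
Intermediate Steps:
L = 2880 (L = 360*8 = 2880)
q = -1/960 (q = -3/2880 = -3*1/2880 = -1/960 ≈ -0.0010417)
(25732 + 4510) + q = (25732 + 4510) - 1/960 = 30242 - 1/960 = 29032319/960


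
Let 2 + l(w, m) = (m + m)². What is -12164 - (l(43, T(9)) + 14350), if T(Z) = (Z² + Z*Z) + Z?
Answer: -143476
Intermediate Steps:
T(Z) = Z + 2*Z² (T(Z) = (Z² + Z²) + Z = 2*Z² + Z = Z + 2*Z²)
l(w, m) = -2 + 4*m² (l(w, m) = -2 + (m + m)² = -2 + (2*m)² = -2 + 4*m²)
-12164 - (l(43, T(9)) + 14350) = -12164 - ((-2 + 4*(9*(1 + 2*9))²) + 14350) = -12164 - ((-2 + 4*(9*(1 + 18))²) + 14350) = -12164 - ((-2 + 4*(9*19)²) + 14350) = -12164 - ((-2 + 4*171²) + 14350) = -12164 - ((-2 + 4*29241) + 14350) = -12164 - ((-2 + 116964) + 14350) = -12164 - (116962 + 14350) = -12164 - 1*131312 = -12164 - 131312 = -143476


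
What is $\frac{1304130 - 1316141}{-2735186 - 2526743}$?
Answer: $\frac{12011}{5261929} \approx 0.0022826$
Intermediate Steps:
$\frac{1304130 - 1316141}{-2735186 - 2526743} = - \frac{12011}{-5261929} = \left(-12011\right) \left(- \frac{1}{5261929}\right) = \frac{12011}{5261929}$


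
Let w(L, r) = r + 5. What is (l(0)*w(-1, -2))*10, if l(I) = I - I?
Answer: 0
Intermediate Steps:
l(I) = 0
w(L, r) = 5 + r
(l(0)*w(-1, -2))*10 = (0*(5 - 2))*10 = (0*3)*10 = 0*10 = 0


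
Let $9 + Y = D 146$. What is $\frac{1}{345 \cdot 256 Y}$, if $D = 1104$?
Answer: $\frac{1}{14234976000} \approx 7.0249 \cdot 10^{-11}$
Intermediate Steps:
$Y = 161175$ ($Y = -9 + 1104 \cdot 146 = -9 + 161184 = 161175$)
$\frac{1}{345 \cdot 256 Y} = \frac{1}{345 \cdot 256 \cdot 161175} = \frac{1}{88320} \cdot \frac{1}{161175} = \frac{1}{14234976000}$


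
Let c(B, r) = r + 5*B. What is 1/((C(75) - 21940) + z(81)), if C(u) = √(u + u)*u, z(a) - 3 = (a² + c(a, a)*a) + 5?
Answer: 4799/114983255 - 15*√6/22996651 ≈ 4.0139e-5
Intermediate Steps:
z(a) = 8 + 7*a² (z(a) = 3 + ((a² + (a + 5*a)*a) + 5) = 3 + ((a² + (6*a)*a) + 5) = 3 + ((a² + 6*a²) + 5) = 3 + (7*a² + 5) = 3 + (5 + 7*a²) = 8 + 7*a²)
C(u) = √2*u^(3/2) (C(u) = √(2*u)*u = (√2*√u)*u = √2*u^(3/2))
1/((C(75) - 21940) + z(81)) = 1/((√2*75^(3/2) - 21940) + (8 + 7*81²)) = 1/((√2*(375*√3) - 21940) + (8 + 7*6561)) = 1/((375*√6 - 21940) + (8 + 45927)) = 1/((-21940 + 375*√6) + 45935) = 1/(23995 + 375*√6)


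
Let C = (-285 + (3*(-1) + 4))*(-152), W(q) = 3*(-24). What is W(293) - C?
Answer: -43240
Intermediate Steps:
W(q) = -72
C = 43168 (C = (-285 + (-3 + 4))*(-152) = (-285 + 1)*(-152) = -284*(-152) = 43168)
W(293) - C = -72 - 1*43168 = -72 - 43168 = -43240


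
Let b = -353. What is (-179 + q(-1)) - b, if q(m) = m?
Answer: 173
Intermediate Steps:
(-179 + q(-1)) - b = (-179 - 1) - 1*(-353) = -180 + 353 = 173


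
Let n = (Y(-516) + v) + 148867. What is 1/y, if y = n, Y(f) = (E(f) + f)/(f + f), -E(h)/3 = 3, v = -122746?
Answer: 344/8985799 ≈ 3.8283e-5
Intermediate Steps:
E(h) = -9 (E(h) = -3*3 = -9)
Y(f) = (-9 + f)/(2*f) (Y(f) = (-9 + f)/(f + f) = (-9 + f)/((2*f)) = (-9 + f)*(1/(2*f)) = (-9 + f)/(2*f))
n = 8985799/344 (n = ((1/2)*(-9 - 516)/(-516) - 122746) + 148867 = ((1/2)*(-1/516)*(-525) - 122746) + 148867 = (175/344 - 122746) + 148867 = -42224449/344 + 148867 = 8985799/344 ≈ 26122.)
y = 8985799/344 ≈ 26122.
1/y = 1/(8985799/344) = 344/8985799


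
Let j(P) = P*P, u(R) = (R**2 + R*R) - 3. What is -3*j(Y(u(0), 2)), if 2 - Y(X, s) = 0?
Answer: -12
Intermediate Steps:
u(R) = -3 + 2*R**2 (u(R) = (R**2 + R**2) - 3 = 2*R**2 - 3 = -3 + 2*R**2)
Y(X, s) = 2 (Y(X, s) = 2 - 1*0 = 2 + 0 = 2)
j(P) = P**2
-3*j(Y(u(0), 2)) = -3*2**2 = -3*4 = -12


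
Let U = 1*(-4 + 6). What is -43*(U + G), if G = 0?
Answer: -86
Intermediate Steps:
U = 2 (U = 1*2 = 2)
-43*(U + G) = -43*(2 + 0) = -43*2 = -86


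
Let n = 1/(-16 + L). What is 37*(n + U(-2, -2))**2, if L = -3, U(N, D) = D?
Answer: 56277/361 ≈ 155.89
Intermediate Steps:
n = -1/19 (n = 1/(-16 - 3) = 1/(-19) = -1/19 ≈ -0.052632)
37*(n + U(-2, -2))**2 = 37*(-1/19 - 2)**2 = 37*(-39/19)**2 = 37*(1521/361) = 56277/361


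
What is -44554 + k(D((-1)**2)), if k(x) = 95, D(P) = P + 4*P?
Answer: -44459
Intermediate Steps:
D(P) = 5*P
-44554 + k(D((-1)**2)) = -44554 + 95 = -44459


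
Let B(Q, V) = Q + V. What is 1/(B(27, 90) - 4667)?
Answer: -1/4550 ≈ -0.00021978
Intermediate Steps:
1/(B(27, 90) - 4667) = 1/((27 + 90) - 4667) = 1/(117 - 4667) = 1/(-4550) = -1/4550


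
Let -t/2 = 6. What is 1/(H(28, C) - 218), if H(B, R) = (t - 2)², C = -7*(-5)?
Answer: -1/22 ≈ -0.045455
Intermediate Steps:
t = -12 (t = -2*6 = -12)
C = 35
H(B, R) = 196 (H(B, R) = (-12 - 2)² = (-14)² = 196)
1/(H(28, C) - 218) = 1/(196 - 218) = 1/(-22) = -1/22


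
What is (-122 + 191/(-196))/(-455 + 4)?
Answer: 24103/88396 ≈ 0.27267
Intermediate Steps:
(-122 + 191/(-196))/(-455 + 4) = (-122 + 191*(-1/196))/(-451) = (-122 - 191/196)*(-1/451) = -24103/196*(-1/451) = 24103/88396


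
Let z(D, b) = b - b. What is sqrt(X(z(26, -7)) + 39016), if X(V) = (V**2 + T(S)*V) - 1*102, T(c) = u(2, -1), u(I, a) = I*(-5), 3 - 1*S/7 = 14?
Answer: sqrt(38914) ≈ 197.27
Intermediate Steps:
S = -77 (S = 21 - 7*14 = 21 - 98 = -77)
u(I, a) = -5*I
z(D, b) = 0
T(c) = -10 (T(c) = -5*2 = -10)
X(V) = -102 + V**2 - 10*V (X(V) = (V**2 - 10*V) - 1*102 = (V**2 - 10*V) - 102 = -102 + V**2 - 10*V)
sqrt(X(z(26, -7)) + 39016) = sqrt((-102 + 0**2 - 10*0) + 39016) = sqrt((-102 + 0 + 0) + 39016) = sqrt(-102 + 39016) = sqrt(38914)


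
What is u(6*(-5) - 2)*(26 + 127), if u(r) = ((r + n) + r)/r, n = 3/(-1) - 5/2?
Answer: 21267/64 ≈ 332.30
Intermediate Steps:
n = -11/2 (n = 3*(-1) - 5*1/2 = -3 - 5/2 = -11/2 ≈ -5.5000)
u(r) = (-11/2 + 2*r)/r (u(r) = ((r - 11/2) + r)/r = ((-11/2 + r) + r)/r = (-11/2 + 2*r)/r)
u(6*(-5) - 2)*(26 + 127) = (2 - 11/(2*(6*(-5) - 2)))*(26 + 127) = (2 - 11/(2*(-30 - 2)))*153 = (2 - 11/2/(-32))*153 = (2 - 11/2*(-1/32))*153 = (2 + 11/64)*153 = (139/64)*153 = 21267/64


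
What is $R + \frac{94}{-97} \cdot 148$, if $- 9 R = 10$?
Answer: $- \frac{126178}{873} \approx -144.53$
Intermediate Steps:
$R = - \frac{10}{9}$ ($R = \left(- \frac{1}{9}\right) 10 = - \frac{10}{9} \approx -1.1111$)
$R + \frac{94}{-97} \cdot 148 = - \frac{10}{9} + \frac{94}{-97} \cdot 148 = - \frac{10}{9} + 94 \left(- \frac{1}{97}\right) 148 = - \frac{10}{9} - \frac{13912}{97} = - \frac{126178}{873}$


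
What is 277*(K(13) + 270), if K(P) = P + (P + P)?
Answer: 85593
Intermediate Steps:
K(P) = 3*P (K(P) = P + 2*P = 3*P)
277*(K(13) + 270) = 277*(3*13 + 270) = 277*(39 + 270) = 277*309 = 85593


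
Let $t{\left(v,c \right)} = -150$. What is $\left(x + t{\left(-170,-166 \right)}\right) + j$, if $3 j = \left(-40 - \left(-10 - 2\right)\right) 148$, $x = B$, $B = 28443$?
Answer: $\frac{80735}{3} \approx 26912.0$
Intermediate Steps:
$x = 28443$
$j = - \frac{4144}{3}$ ($j = \frac{\left(-40 - \left(-10 - 2\right)\right) 148}{3} = \frac{\left(-40 - -12\right) 148}{3} = \frac{\left(-40 + 12\right) 148}{3} = \frac{\left(-28\right) 148}{3} = \frac{1}{3} \left(-4144\right) = - \frac{4144}{3} \approx -1381.3$)
$\left(x + t{\left(-170,-166 \right)}\right) + j = \left(28443 - 150\right) - \frac{4144}{3} = 28293 - \frac{4144}{3} = \frac{80735}{3}$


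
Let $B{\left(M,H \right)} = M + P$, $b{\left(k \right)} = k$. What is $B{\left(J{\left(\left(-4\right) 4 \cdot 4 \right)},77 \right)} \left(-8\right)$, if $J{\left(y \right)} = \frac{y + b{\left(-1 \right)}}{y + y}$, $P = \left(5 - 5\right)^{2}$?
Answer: $- \frac{65}{16} \approx -4.0625$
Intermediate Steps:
$P = 0$ ($P = 0^{2} = 0$)
$J{\left(y \right)} = \frac{-1 + y}{2 y}$ ($J{\left(y \right)} = \frac{y - 1}{y + y} = \frac{-1 + y}{2 y}$)
$B{\left(M,H \right)} = M$ ($B{\left(M,H \right)} = M + 0 = M$)
$B{\left(J{\left(\left(-4\right) 4 \cdot 4 \right)},77 \right)} \left(-8\right) = \frac{-1 + \left(-4\right) 4 \cdot 4}{2 \left(-4\right) 4 \cdot 4} \left(-8\right) = \frac{-1 - 64}{2 \left(\left(-16\right) 4\right)} \left(-8\right) = \frac{-1 - 64}{2 \left(-64\right)} \left(-8\right) = \frac{1}{2} \left(- \frac{1}{64}\right) \left(-65\right) \left(-8\right) = \frac{65}{128} \left(-8\right) = - \frac{65}{16}$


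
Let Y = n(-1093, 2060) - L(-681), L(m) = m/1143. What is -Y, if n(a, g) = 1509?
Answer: -575156/381 ≈ -1509.6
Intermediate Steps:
L(m) = m/1143 (L(m) = m*(1/1143) = m/1143)
Y = 575156/381 (Y = 1509 - (-681)/1143 = 1509 - 1*(-227/381) = 1509 + 227/381 = 575156/381 ≈ 1509.6)
-Y = -1*575156/381 = -575156/381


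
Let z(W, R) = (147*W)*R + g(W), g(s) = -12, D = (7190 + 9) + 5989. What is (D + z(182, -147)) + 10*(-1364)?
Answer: -3933302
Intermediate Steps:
D = 13188 (D = 7199 + 5989 = 13188)
z(W, R) = -12 + 147*R*W (z(W, R) = (147*W)*R - 12 = 147*R*W - 12 = -12 + 147*R*W)
(D + z(182, -147)) + 10*(-1364) = (13188 + (-12 + 147*(-147)*182)) + 10*(-1364) = (13188 + (-12 - 3932838)) - 13640 = (13188 - 3932850) - 13640 = -3919662 - 13640 = -3933302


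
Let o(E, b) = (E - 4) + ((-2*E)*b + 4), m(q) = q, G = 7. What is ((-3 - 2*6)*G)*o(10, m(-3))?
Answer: -7350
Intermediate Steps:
o(E, b) = E - 2*E*b (o(E, b) = (-4 + E) + (-2*E*b + 4) = (-4 + E) + (4 - 2*E*b) = E - 2*E*b)
((-3 - 2*6)*G)*o(10, m(-3)) = ((-3 - 2*6)*7)*(10*(1 - 2*(-3))) = ((-3 - 12)*7)*(10*(1 + 6)) = (-15*7)*(10*7) = -105*70 = -7350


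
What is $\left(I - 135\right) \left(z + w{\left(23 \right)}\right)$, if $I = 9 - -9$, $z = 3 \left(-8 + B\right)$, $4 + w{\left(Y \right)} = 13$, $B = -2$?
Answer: $2457$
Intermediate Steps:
$w{\left(Y \right)} = 9$ ($w{\left(Y \right)} = -4 + 13 = 9$)
$z = -30$ ($z = 3 \left(-8 - 2\right) = 3 \left(-10\right) = -30$)
$I = 18$ ($I = 9 + 9 = 18$)
$\left(I - 135\right) \left(z + w{\left(23 \right)}\right) = \left(18 - 135\right) \left(-30 + 9\right) = \left(-117\right) \left(-21\right) = 2457$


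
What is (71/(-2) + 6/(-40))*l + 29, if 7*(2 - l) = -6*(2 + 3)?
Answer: -6828/35 ≈ -195.09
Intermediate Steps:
l = 44/7 (l = 2 - (-6)*(2 + 3)/7 = 2 - (-6)*5/7 = 2 - ⅐*(-30) = 2 + 30/7 = 44/7 ≈ 6.2857)
(71/(-2) + 6/(-40))*l + 29 = (71/(-2) + 6/(-40))*(44/7) + 29 = (71*(-½) + 6*(-1/40))*(44/7) + 29 = (-71/2 - 3/20)*(44/7) + 29 = -713/20*44/7 + 29 = -7843/35 + 29 = -6828/35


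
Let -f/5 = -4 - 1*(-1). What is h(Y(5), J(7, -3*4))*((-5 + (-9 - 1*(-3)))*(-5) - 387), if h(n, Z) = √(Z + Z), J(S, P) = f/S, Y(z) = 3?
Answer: -332*√210/7 ≈ -687.31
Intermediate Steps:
f = 15 (f = -5*(-4 - 1*(-1)) = -5*(-4 + 1) = -5*(-3) = 15)
J(S, P) = 15/S
h(n, Z) = √2*√Z (h(n, Z) = √(2*Z) = √2*√Z)
h(Y(5), J(7, -3*4))*((-5 + (-9 - 1*(-3)))*(-5) - 387) = (√2*√(15/7))*((-5 + (-9 - 1*(-3)))*(-5) - 387) = (√2*√(15*(⅐)))*((-5 + (-9 + 3))*(-5) - 387) = (√2*√(15/7))*((-5 - 6)*(-5) - 387) = (√2*(√105/7))*(-11*(-5) - 387) = (√210/7)*(55 - 387) = (√210/7)*(-332) = -332*√210/7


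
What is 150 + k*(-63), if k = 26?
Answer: -1488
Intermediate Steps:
150 + k*(-63) = 150 + 26*(-63) = 150 - 1638 = -1488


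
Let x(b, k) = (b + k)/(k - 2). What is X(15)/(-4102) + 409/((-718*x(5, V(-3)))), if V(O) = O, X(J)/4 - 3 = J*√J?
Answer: 4185679/2945236 - 30*√15/2051 ≈ 1.3645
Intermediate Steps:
X(J) = 12 + 4*J^(3/2) (X(J) = 12 + 4*(J*√J) = 12 + 4*J^(3/2))
x(b, k) = (b + k)/(-2 + k)
X(15)/(-4102) + 409/((-718*x(5, V(-3)))) = (12 + 4*15^(3/2))/(-4102) + 409/((-718*(5 - 3)/(-2 - 3))) = (12 + 4*(15*√15))*(-1/4102) + 409/((-718*2/(-5))) = (12 + 60*√15)*(-1/4102) + 409/((-(-718)*2/5)) = (-6/2051 - 30*√15/2051) + 409/((-718*(-⅖))) = (-6/2051 - 30*√15/2051) + 409/(1436/5) = (-6/2051 - 30*√15/2051) + 409*(5/1436) = (-6/2051 - 30*√15/2051) + 2045/1436 = 4185679/2945236 - 30*√15/2051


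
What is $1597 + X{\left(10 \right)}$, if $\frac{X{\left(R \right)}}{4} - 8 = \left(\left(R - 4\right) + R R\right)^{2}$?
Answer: $46573$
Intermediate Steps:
$X{\left(R \right)} = 32 + 4 \left(-4 + R + R^{2}\right)^{2}$ ($X{\left(R \right)} = 32 + 4 \left(\left(R - 4\right) + R R\right)^{2} = 32 + 4 \left(\left(-4 + R\right) + R^{2}\right)^{2} = 32 + 4 \left(-4 + R + R^{2}\right)^{2}$)
$1597 + X{\left(10 \right)} = 1597 + \left(32 + 4 \left(-4 + 10 + 10^{2}\right)^{2}\right) = 1597 + \left(32 + 4 \left(-4 + 10 + 100\right)^{2}\right) = 1597 + \left(32 + 4 \cdot 106^{2}\right) = 1597 + \left(32 + 4 \cdot 11236\right) = 1597 + \left(32 + 44944\right) = 1597 + 44976 = 46573$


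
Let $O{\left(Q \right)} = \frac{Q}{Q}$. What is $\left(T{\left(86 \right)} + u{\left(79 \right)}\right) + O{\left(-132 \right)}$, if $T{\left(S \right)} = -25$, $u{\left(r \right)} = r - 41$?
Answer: $14$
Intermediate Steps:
$u{\left(r \right)} = -41 + r$
$O{\left(Q \right)} = 1$
$\left(T{\left(86 \right)} + u{\left(79 \right)}\right) + O{\left(-132 \right)} = \left(-25 + \left(-41 + 79\right)\right) + 1 = \left(-25 + 38\right) + 1 = 13 + 1 = 14$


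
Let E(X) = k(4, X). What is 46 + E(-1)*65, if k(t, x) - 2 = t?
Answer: 436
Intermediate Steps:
k(t, x) = 2 + t
E(X) = 6 (E(X) = 2 + 4 = 6)
46 + E(-1)*65 = 46 + 6*65 = 46 + 390 = 436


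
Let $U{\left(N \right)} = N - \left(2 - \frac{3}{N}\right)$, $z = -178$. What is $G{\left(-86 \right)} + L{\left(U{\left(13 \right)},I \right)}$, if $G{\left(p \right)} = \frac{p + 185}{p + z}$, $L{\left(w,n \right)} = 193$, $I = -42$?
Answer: $\frac{1541}{8} \approx 192.63$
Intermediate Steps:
$U{\left(N \right)} = -2 + N + \frac{3}{N}$ ($U{\left(N \right)} = N - \left(2 - \frac{3}{N}\right) = -2 + N + \frac{3}{N}$)
$G{\left(p \right)} = \frac{185 + p}{-178 + p}$ ($G{\left(p \right)} = \frac{p + 185}{p - 178} = \frac{185 + p}{-178 + p}$)
$G{\left(-86 \right)} + L{\left(U{\left(13 \right)},I \right)} = \frac{185 - 86}{-178 - 86} + 193 = \frac{1}{-264} \cdot 99 + 193 = \left(- \frac{1}{264}\right) 99 + 193 = - \frac{3}{8} + 193 = \frac{1541}{8}$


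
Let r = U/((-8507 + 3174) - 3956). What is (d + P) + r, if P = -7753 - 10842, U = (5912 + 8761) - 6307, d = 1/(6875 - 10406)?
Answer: -609935489740/32799459 ≈ -18596.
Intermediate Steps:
d = -1/3531 (d = 1/(-3531) = -1/3531 ≈ -0.00028321)
U = 8366 (U = 14673 - 6307 = 8366)
r = -8366/9289 (r = 8366/((-8507 + 3174) - 3956) = 8366/(-5333 - 3956) = 8366/(-9289) = 8366*(-1/9289) = -8366/9289 ≈ -0.90063)
P = -18595
(d + P) + r = (-1/3531 - 18595) - 8366/9289 = -65658946/3531 - 8366/9289 = -609935489740/32799459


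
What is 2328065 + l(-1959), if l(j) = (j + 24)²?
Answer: 6072290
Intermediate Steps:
l(j) = (24 + j)²
2328065 + l(-1959) = 2328065 + (24 - 1959)² = 2328065 + (-1935)² = 2328065 + 3744225 = 6072290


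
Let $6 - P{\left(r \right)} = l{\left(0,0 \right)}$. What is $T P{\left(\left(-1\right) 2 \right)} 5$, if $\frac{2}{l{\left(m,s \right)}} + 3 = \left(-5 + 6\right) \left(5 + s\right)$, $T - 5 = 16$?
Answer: $525$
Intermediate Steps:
$T = 21$ ($T = 5 + 16 = 21$)
$l{\left(m,s \right)} = \frac{2}{2 + s}$ ($l{\left(m,s \right)} = \frac{2}{-3 + \left(-5 + 6\right) \left(5 + s\right)} = \frac{2}{-3 + 1 \left(5 + s\right)} = \frac{2}{-3 + \left(5 + s\right)} = \frac{2}{2 + s}$)
$P{\left(r \right)} = 5$ ($P{\left(r \right)} = 6 - \frac{2}{2 + 0} = 6 - \frac{2}{2} = 6 - 2 \cdot \frac{1}{2} = 6 - 1 = 5$)
$T P{\left(\left(-1\right) 2 \right)} 5 = 21 \cdot 5 \cdot 5 = 105 \cdot 5 = 525$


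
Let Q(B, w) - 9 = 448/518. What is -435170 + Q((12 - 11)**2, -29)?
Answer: -16100925/37 ≈ -4.3516e+5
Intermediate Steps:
Q(B, w) = 365/37 (Q(B, w) = 9 + 448/518 = 9 + 448*(1/518) = 9 + 32/37 = 365/37)
-435170 + Q((12 - 11)**2, -29) = -435170 + 365/37 = -16100925/37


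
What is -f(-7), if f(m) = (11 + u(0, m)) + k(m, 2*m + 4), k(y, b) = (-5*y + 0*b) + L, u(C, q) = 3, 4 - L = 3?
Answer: -50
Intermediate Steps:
L = 1 (L = 4 - 1*3 = 4 - 3 = 1)
k(y, b) = 1 - 5*y (k(y, b) = (-5*y + 0*b) + 1 = (-5*y + 0) + 1 = -5*y + 1 = 1 - 5*y)
f(m) = 15 - 5*m (f(m) = (11 + 3) + (1 - 5*m) = 14 + (1 - 5*m) = 15 - 5*m)
-f(-7) = -(15 - 5*(-7)) = -(15 + 35) = -1*50 = -50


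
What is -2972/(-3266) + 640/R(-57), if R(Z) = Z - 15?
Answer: -117266/14697 ≈ -7.9789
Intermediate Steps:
R(Z) = -15 + Z
-2972/(-3266) + 640/R(-57) = -2972/(-3266) + 640/(-15 - 57) = -2972*(-1/3266) + 640/(-72) = 1486/1633 + 640*(-1/72) = 1486/1633 - 80/9 = -117266/14697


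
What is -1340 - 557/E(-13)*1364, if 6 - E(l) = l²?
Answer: 541328/163 ≈ 3321.0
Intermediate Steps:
E(l) = 6 - l²
-1340 - 557/E(-13)*1364 = -1340 - 557/(6 - 1*(-13)²)*1364 = -1340 - 557/(6 - 1*169)*1364 = -1340 - 557/(6 - 169)*1364 = -1340 - 557/(-163)*1364 = -1340 - 557*(-1/163)*1364 = -1340 + (557/163)*1364 = -1340 + 759748/163 = 541328/163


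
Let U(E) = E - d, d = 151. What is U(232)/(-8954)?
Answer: -81/8954 ≈ -0.0090462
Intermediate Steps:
U(E) = -151 + E (U(E) = E - 1*151 = E - 151 = -151 + E)
U(232)/(-8954) = (-151 + 232)/(-8954) = 81*(-1/8954) = -81/8954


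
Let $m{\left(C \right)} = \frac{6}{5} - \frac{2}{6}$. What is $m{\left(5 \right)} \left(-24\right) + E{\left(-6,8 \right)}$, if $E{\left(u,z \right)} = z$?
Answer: $- \frac{64}{5} \approx -12.8$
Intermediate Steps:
$m{\left(C \right)} = \frac{13}{15}$ ($m{\left(C \right)} = 6 \cdot \frac{1}{5} - \frac{1}{3} = \frac{6}{5} - \frac{1}{3} = \frac{13}{15}$)
$m{\left(5 \right)} \left(-24\right) + E{\left(-6,8 \right)} = \frac{13}{15} \left(-24\right) + 8 = - \frac{104}{5} + 8 = - \frac{64}{5}$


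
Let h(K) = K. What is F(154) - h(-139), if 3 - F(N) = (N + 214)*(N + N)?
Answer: -113202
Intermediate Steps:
F(N) = 3 - 2*N*(214 + N) (F(N) = 3 - (N + 214)*(N + N) = 3 - (214 + N)*2*N = 3 - 2*N*(214 + N))
F(154) - h(-139) = (3 - 428*154 - 2*154**2) - 1*(-139) = (3 - 65912 - 2*23716) + 139 = (3 - 65912 - 47432) + 139 = -113341 + 139 = -113202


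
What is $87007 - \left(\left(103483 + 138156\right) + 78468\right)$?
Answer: $-233100$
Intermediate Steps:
$87007 - \left(\left(103483 + 138156\right) + 78468\right) = 87007 - \left(241639 + 78468\right) = 87007 - 320107 = -233100$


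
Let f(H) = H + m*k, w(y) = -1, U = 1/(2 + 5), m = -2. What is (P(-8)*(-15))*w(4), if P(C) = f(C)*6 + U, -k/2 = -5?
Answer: -17625/7 ≈ -2517.9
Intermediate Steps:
k = 10 (k = -2*(-5) = 10)
U = ⅐ (U = 1/7 = ⅐ ≈ 0.14286)
f(H) = -20 + H (f(H) = H - 2*10 = H - 20 = -20 + H)
P(C) = -839/7 + 6*C (P(C) = (-20 + C)*6 + ⅐ = (-120 + 6*C) + ⅐ = -839/7 + 6*C)
(P(-8)*(-15))*w(4) = ((-839/7 + 6*(-8))*(-15))*(-1) = ((-839/7 - 48)*(-15))*(-1) = -1175/7*(-15)*(-1) = (17625/7)*(-1) = -17625/7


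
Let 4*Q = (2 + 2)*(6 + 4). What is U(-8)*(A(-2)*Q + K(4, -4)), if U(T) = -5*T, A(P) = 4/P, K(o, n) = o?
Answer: -640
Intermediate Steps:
Q = 10 (Q = ((2 + 2)*(6 + 4))/4 = (4*10)/4 = (1/4)*40 = 10)
U(-8)*(A(-2)*Q + K(4, -4)) = (-5*(-8))*((4/(-2))*10 + 4) = 40*((4*(-1/2))*10 + 4) = 40*(-2*10 + 4) = 40*(-20 + 4) = 40*(-16) = -640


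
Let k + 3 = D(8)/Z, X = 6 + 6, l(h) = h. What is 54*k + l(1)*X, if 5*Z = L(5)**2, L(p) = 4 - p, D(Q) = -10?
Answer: -2850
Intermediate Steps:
X = 12
Z = 1/5 (Z = (4 - 1*5)**2/5 = (4 - 5)**2/5 = (1/5)*(-1)**2 = (1/5)*1 = 1/5 ≈ 0.20000)
k = -53 (k = -3 - 10/1/5 = -3 - 10*5 = -3 - 50 = -53)
54*k + l(1)*X = 54*(-53) + 1*12 = -2862 + 12 = -2850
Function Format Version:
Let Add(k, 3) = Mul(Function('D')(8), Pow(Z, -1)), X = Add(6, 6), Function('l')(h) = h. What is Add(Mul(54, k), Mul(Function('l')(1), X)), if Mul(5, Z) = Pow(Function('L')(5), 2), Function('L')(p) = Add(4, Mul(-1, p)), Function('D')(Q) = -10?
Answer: -2850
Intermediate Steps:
X = 12
Z = Rational(1, 5) (Z = Mul(Rational(1, 5), Pow(Add(4, Mul(-1, 5)), 2)) = Mul(Rational(1, 5), Pow(Add(4, -5), 2)) = Mul(Rational(1, 5), Pow(-1, 2)) = Mul(Rational(1, 5), 1) = Rational(1, 5) ≈ 0.20000)
k = -53 (k = Add(-3, Mul(-10, Pow(Rational(1, 5), -1))) = Add(-3, Mul(-10, 5)) = Add(-3, -50) = -53)
Add(Mul(54, k), Mul(Function('l')(1), X)) = Add(Mul(54, -53), Mul(1, 12)) = Add(-2862, 12) = -2850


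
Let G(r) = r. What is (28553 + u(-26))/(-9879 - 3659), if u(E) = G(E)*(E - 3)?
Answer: -29307/13538 ≈ -2.1648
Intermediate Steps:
u(E) = E*(-3 + E) (u(E) = E*(E - 3) = E*(-3 + E))
(28553 + u(-26))/(-9879 - 3659) = (28553 - 26*(-3 - 26))/(-9879 - 3659) = (28553 - 26*(-29))/(-13538) = (28553 + 754)*(-1/13538) = 29307*(-1/13538) = -29307/13538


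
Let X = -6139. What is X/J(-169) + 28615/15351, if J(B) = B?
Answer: 99075724/2594319 ≈ 38.190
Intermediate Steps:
X/J(-169) + 28615/15351 = -6139/(-169) + 28615/15351 = -6139*(-1/169) + 28615*(1/15351) = 6139/169 + 28615/15351 = 99075724/2594319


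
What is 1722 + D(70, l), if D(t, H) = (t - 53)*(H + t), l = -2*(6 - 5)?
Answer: 2878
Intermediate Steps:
l = -2 (l = -2*1 = -2)
D(t, H) = (-53 + t)*(H + t)
1722 + D(70, l) = 1722 + (70**2 - 53*(-2) - 53*70 - 2*70) = 1722 + (4900 + 106 - 3710 - 140) = 1722 + 1156 = 2878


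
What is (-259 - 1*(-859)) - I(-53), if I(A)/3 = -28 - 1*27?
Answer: 765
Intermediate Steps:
I(A) = -165 (I(A) = 3*(-28 - 1*27) = 3*(-28 - 27) = 3*(-55) = -165)
(-259 - 1*(-859)) - I(-53) = (-259 - 1*(-859)) - 1*(-165) = (-259 + 859) + 165 = 600 + 165 = 765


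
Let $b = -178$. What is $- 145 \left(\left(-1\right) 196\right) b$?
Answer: $-5058760$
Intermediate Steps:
$- 145 \left(\left(-1\right) 196\right) b = - 145 \left(\left(-1\right) 196\right) \left(-178\right) = \left(-145\right) \left(-196\right) \left(-178\right) = 28420 \left(-178\right) = -5058760$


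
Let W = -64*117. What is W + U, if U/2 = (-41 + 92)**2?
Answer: -2286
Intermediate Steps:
W = -7488
U = 5202 (U = 2*(-41 + 92)**2 = 2*51**2 = 2*2601 = 5202)
W + U = -7488 + 5202 = -2286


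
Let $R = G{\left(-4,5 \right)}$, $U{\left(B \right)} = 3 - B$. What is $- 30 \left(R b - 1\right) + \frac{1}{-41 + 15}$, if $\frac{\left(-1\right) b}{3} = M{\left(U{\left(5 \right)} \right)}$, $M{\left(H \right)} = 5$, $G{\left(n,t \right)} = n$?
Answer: $- \frac{46021}{26} \approx -1770.0$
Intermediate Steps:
$b = -15$ ($b = \left(-3\right) 5 = -15$)
$R = -4$
$- 30 \left(R b - 1\right) + \frac{1}{-41 + 15} = - 30 \left(\left(-4\right) \left(-15\right) - 1\right) + \frac{1}{-41 + 15} = - 30 \left(60 - 1\right) + \frac{1}{-26} = \left(-30\right) 59 - \frac{1}{26} = -1770 - \frac{1}{26} = - \frac{46021}{26}$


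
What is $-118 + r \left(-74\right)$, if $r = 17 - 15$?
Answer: $-266$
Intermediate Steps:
$r = 2$
$-118 + r \left(-74\right) = -118 + 2 \left(-74\right) = -118 - 148 = -266$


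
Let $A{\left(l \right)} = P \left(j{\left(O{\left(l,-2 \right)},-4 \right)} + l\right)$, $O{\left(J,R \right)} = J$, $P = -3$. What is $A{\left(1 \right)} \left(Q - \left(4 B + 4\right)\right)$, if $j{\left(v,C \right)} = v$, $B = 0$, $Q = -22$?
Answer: $156$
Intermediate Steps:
$A{\left(l \right)} = - 6 l$ ($A{\left(l \right)} = - 3 \left(l + l\right) = - 3 \cdot 2 l = - 6 l$)
$A{\left(1 \right)} \left(Q - \left(4 B + 4\right)\right) = \left(-6\right) 1 \left(-22 - \left(4 \cdot 0 + 4\right)\right) = - 6 \left(-22 - \left(0 + 4\right)\right) = - 6 \left(-22 - 4\right) = \left(-6\right) \left(-26\right) = 156$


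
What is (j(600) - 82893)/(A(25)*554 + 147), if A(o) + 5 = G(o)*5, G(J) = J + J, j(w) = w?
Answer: -82293/135877 ≈ -0.60564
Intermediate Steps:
G(J) = 2*J
A(o) = -5 + 10*o (A(o) = -5 + (2*o)*5 = -5 + 10*o)
(j(600) - 82893)/(A(25)*554 + 147) = (600 - 82893)/((-5 + 10*25)*554 + 147) = -82293/((-5 + 250)*554 + 147) = -82293/(245*554 + 147) = -82293/(135730 + 147) = -82293/135877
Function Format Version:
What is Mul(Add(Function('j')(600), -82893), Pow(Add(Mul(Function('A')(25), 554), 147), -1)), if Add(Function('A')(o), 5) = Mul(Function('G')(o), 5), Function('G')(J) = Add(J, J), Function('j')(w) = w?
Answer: Rational(-82293, 135877) ≈ -0.60564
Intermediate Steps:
Function('G')(J) = Mul(2, J)
Function('A')(o) = Add(-5, Mul(10, o)) (Function('A')(o) = Add(-5, Mul(Mul(2, o), 5)) = Add(-5, Mul(10, o)))
Mul(Add(Function('j')(600), -82893), Pow(Add(Mul(Function('A')(25), 554), 147), -1)) = Mul(Add(600, -82893), Pow(Add(Mul(Add(-5, Mul(10, 25)), 554), 147), -1)) = Mul(-82293, Pow(Add(Mul(Add(-5, 250), 554), 147), -1)) = Mul(-82293, Pow(Add(Mul(245, 554), 147), -1)) = Mul(-82293, Pow(Add(135730, 147), -1)) = Mul(-82293, Pow(135877, -1)) = Mul(-82293, Rational(1, 135877)) = Rational(-82293, 135877)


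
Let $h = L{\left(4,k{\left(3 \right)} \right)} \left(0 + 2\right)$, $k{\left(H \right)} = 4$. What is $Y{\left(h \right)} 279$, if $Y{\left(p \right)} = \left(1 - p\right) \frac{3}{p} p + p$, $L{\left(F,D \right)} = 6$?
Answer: $-5859$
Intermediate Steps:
$h = 12$ ($h = 6 \left(0 + 2\right) = 6 \cdot 2 = 12$)
$Y{\left(p \right)} = 3 - 2 p$ ($Y{\left(p \right)} = \left(1 - p\right) 3 + p = \left(3 - 3 p\right) + p = 3 - 2 p$)
$Y{\left(h \right)} 279 = \left(3 - 24\right) 279 = \left(-21\right) 279 = -5859$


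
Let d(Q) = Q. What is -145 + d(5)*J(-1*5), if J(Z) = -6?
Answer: -175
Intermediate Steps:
-145 + d(5)*J(-1*5) = -145 + 5*(-6) = -145 - 30 = -175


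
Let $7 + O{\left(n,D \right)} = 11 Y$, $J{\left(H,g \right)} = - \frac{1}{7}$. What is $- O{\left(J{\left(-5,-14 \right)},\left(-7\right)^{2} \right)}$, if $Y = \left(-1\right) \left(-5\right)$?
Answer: $-48$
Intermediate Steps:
$J{\left(H,g \right)} = - \frac{1}{7}$ ($J{\left(H,g \right)} = \left(-1\right) \frac{1}{7} = - \frac{1}{7}$)
$Y = 5$
$O{\left(n,D \right)} = 48$ ($O{\left(n,D \right)} = -7 + 11 \cdot 5 = -7 + 55 = 48$)
$- O{\left(J{\left(-5,-14 \right)},\left(-7\right)^{2} \right)} = \left(-1\right) 48 = -48$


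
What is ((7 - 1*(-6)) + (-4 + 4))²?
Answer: 169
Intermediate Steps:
((7 - 1*(-6)) + (-4 + 4))² = ((7 + 6) + 0)² = (13 + 0)² = 13² = 169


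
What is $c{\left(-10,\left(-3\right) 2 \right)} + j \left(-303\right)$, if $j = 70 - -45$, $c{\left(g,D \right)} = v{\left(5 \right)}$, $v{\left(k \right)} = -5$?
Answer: $-34850$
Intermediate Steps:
$c{\left(g,D \right)} = -5$
$j = 115$ ($j = 70 + 45 = 115$)
$c{\left(-10,\left(-3\right) 2 \right)} + j \left(-303\right) = -5 + 115 \left(-303\right) = -5 - 34845 = -34850$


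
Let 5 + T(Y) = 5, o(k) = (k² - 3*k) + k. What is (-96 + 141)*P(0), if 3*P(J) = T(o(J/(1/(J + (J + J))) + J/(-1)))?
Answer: 0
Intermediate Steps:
o(k) = k² - 2*k
T(Y) = 0 (T(Y) = -5 + 5 = 0)
P(J) = 0 (P(J) = (⅓)*0 = 0)
(-96 + 141)*P(0) = (-96 + 141)*0 = 45*0 = 0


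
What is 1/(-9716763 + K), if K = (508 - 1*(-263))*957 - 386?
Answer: -1/8979302 ≈ -1.1137e-7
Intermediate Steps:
K = 737461 (K = (508 + 263)*957 - 386 = 771*957 - 386 = 737847 - 386 = 737461)
1/(-9716763 + K) = 1/(-9716763 + 737461) = 1/(-8979302) = -1/8979302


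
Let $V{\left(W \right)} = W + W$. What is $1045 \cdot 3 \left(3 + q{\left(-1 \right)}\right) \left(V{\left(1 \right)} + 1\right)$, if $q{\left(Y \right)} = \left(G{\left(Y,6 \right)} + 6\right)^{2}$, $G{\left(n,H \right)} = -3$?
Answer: $112860$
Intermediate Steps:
$V{\left(W \right)} = 2 W$
$q{\left(Y \right)} = 9$ ($q{\left(Y \right)} = \left(-3 + 6\right)^{2} = 3^{2} = 9$)
$1045 \cdot 3 \left(3 + q{\left(-1 \right)}\right) \left(V{\left(1 \right)} + 1\right) = 1045 \cdot 3 \left(3 + 9\right) \left(2 \cdot 1 + 1\right) = 1045 \cdot 3 \cdot 12 \left(2 + 1\right) = 1045 \cdot 3 \cdot 12 \cdot 3 = 1045 \cdot 3 \cdot 36 = 1045 \cdot 108 = 112860$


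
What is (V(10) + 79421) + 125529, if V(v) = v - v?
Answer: 204950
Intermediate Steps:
V(v) = 0
(V(10) + 79421) + 125529 = (0 + 79421) + 125529 = 79421 + 125529 = 204950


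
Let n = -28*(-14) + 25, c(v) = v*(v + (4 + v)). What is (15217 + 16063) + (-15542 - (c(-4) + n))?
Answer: 15305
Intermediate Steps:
c(v) = v*(4 + 2*v)
n = 417 (n = 392 + 25 = 417)
(15217 + 16063) + (-15542 - (c(-4) + n)) = (15217 + 16063) + (-15542 - (2*(-4)*(2 - 4) + 417)) = 31280 + (-15542 - (2*(-4)*(-2) + 417)) = 31280 + (-15542 - (16 + 417)) = 31280 + (-15542 - 1*433) = 31280 + (-15542 - 433) = 31280 - 15975 = 15305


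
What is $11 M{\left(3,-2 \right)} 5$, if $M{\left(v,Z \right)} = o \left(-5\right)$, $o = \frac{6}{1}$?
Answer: $-1650$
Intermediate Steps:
$o = 6$ ($o = 6 \cdot 1 = 6$)
$M{\left(v,Z \right)} = -30$ ($M{\left(v,Z \right)} = 6 \left(-5\right) = -30$)
$11 M{\left(3,-2 \right)} 5 = 11 \left(-30\right) 5 = \left(-330\right) 5 = -1650$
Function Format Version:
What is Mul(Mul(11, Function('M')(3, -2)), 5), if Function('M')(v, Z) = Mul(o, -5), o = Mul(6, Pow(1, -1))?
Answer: -1650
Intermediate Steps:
o = 6 (o = Mul(6, 1) = 6)
Function('M')(v, Z) = -30 (Function('M')(v, Z) = Mul(6, -5) = -30)
Mul(Mul(11, Function('M')(3, -2)), 5) = Mul(Mul(11, -30), 5) = Mul(-330, 5) = -1650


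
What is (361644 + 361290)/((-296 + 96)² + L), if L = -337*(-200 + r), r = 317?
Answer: 722934/571 ≈ 1266.1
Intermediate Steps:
L = -39429 (L = -337*(-200 + 317) = -337*117 = -39429)
(361644 + 361290)/((-296 + 96)² + L) = (361644 + 361290)/((-296 + 96)² - 39429) = 722934/((-200)² - 39429) = 722934/(40000 - 39429) = 722934/571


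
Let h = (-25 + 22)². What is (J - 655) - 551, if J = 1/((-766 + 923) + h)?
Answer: -200195/166 ≈ -1206.0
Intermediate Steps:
h = 9 (h = (-3)² = 9)
J = 1/166 (J = 1/((-766 + 923) + 9) = 1/(157 + 9) = 1/166 ≈ 0.0060241)
(J - 655) - 551 = (1/166 - 655) - 551 = -108729/166 - 551 = -200195/166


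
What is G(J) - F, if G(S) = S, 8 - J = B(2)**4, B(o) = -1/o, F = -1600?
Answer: 25727/16 ≈ 1607.9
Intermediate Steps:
J = 127/16 (J = 8 - (-1/2)**4 = 8 - 1*1/16 = 8 - 1/16 = 127/16 ≈ 7.9375)
G(J) - F = 127/16 - 1*(-1600) = 127/16 + 1600 = 25727/16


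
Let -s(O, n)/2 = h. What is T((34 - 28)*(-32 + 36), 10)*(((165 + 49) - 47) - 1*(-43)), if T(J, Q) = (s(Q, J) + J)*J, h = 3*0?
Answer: 120960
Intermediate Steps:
h = 0
s(O, n) = 0 (s(O, n) = -2*0 = 0)
T(J, Q) = J**2 (T(J, Q) = (0 + J)*J = J*J = J**2)
T((34 - 28)*(-32 + 36), 10)*(((165 + 49) - 47) - 1*(-43)) = ((34 - 28)*(-32 + 36))**2*(((165 + 49) - 47) - 1*(-43)) = (6*4)**2*((214 - 47) + 43) = 24**2*(167 + 43) = 576*210 = 120960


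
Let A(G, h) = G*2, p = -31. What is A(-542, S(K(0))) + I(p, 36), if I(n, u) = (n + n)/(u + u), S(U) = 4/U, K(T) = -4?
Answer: -39055/36 ≈ -1084.9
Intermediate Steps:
I(n, u) = n/u (I(n, u) = (2*n)/((2*u)) = (2*n)*(1/(2*u)) = n/u)
A(G, h) = 2*G
A(-542, S(K(0))) + I(p, 36) = 2*(-542) - 31/36 = -1084 - 31*1/36 = -1084 - 31/36 = -39055/36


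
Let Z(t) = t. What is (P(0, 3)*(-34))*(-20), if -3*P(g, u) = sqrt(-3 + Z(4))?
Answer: -680/3 ≈ -226.67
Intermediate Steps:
P(g, u) = -1/3 (P(g, u) = -sqrt(-3 + 4)/3 = -sqrt(1)/3 = -1/3*1 = -1/3)
(P(0, 3)*(-34))*(-20) = -1/3*(-34)*(-20) = (34/3)*(-20) = -680/3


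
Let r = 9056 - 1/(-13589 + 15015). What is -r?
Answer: -12913855/1426 ≈ -9056.0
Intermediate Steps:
r = 12913855/1426 (r = 9056 - 1/1426 = 12913855/1426 ≈ 9056.0)
-r = -1*12913855/1426 = -12913855/1426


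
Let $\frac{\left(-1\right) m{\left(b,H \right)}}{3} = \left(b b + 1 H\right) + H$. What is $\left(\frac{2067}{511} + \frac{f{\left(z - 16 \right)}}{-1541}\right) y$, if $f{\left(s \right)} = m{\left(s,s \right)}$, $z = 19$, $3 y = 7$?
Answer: $\frac{1069414}{112493} \approx 9.5065$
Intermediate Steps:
$y = \frac{7}{3}$ ($y = \frac{1}{3} \cdot 7 = \frac{7}{3} \approx 2.3333$)
$m{\left(b,H \right)} = - 6 H - 3 b^{2}$ ($m{\left(b,H \right)} = - 3 \left(\left(b b + 1 H\right) + H\right) = - 3 \left(\left(b^{2} + H\right) + H\right) = - 3 \left(\left(H + b^{2}\right) + H\right) = - 3 \left(b^{2} + 2 H\right) = - 6 H - 3 b^{2}$)
$f{\left(s \right)} = - 6 s - 3 s^{2}$
$\left(\frac{2067}{511} + \frac{f{\left(z - 16 \right)}}{-1541}\right) y = \left(\frac{2067}{511} + \frac{3 \left(19 - 16\right) \left(-2 - \left(19 - 16\right)\right)}{-1541}\right) \frac{7}{3} = \left(2067 \cdot \frac{1}{511} + 3 \cdot 3 \left(-2 - 3\right) \left(- \frac{1}{1541}\right)\right) \frac{7}{3} = \left(\frac{2067}{511} + 3 \cdot 3 \left(-2 - 3\right) \left(- \frac{1}{1541}\right)\right) \frac{7}{3} = \left(\frac{2067}{511} + 3 \cdot 3 \left(-5\right) \left(- \frac{1}{1541}\right)\right) \frac{7}{3} = \left(\frac{2067}{511} - - \frac{45}{1541}\right) \frac{7}{3} = \left(\frac{2067}{511} + \frac{45}{1541}\right) \frac{7}{3} = \frac{3208242}{787451} \cdot \frac{7}{3} = \frac{1069414}{112493}$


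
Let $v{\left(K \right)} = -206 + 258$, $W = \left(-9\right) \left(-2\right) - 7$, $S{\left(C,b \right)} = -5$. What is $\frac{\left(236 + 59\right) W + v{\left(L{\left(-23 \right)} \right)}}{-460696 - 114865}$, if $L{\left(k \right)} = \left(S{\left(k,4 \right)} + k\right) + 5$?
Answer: $- \frac{471}{82223} \approx -0.0057283$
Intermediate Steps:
$L{\left(k \right)} = k$ ($L{\left(k \right)} = \left(-5 + k\right) + 5 = k$)
$W = 11$ ($W = 18 - 7 = 11$)
$v{\left(K \right)} = 52$
$\frac{\left(236 + 59\right) W + v{\left(L{\left(-23 \right)} \right)}}{-460696 - 114865} = \frac{\left(236 + 59\right) 11 + 52}{-460696 - 114865} = \frac{295 \cdot 11 + 52}{-575561} = \left(3245 + 52\right) \left(- \frac{1}{575561}\right) = 3297 \left(- \frac{1}{575561}\right) = - \frac{471}{82223}$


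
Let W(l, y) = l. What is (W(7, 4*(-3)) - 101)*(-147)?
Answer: 13818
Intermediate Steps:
(W(7, 4*(-3)) - 101)*(-147) = (7 - 101)*(-147) = -94*(-147) = 13818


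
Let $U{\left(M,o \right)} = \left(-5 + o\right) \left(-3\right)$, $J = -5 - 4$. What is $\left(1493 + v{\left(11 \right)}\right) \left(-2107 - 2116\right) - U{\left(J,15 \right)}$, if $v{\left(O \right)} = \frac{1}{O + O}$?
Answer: $- \frac{138712221}{22} \approx -6.3051 \cdot 10^{6}$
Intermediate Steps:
$v{\left(O \right)} = \frac{1}{2 O}$
$J = -9$ ($J = -5 - 4 = -9$)
$U{\left(M,o \right)} = 15 - 3 o$
$\left(1493 + v{\left(11 \right)}\right) \left(-2107 - 2116\right) - U{\left(J,15 \right)} = \left(1493 + \frac{1}{2 \cdot 11}\right) \left(-2107 - 2116\right) - \left(15 - 45\right) = \left(1493 + \frac{1}{2} \cdot \frac{1}{11}\right) \left(-4223\right) - \left(15 - 45\right) = \left(1493 + \frac{1}{22}\right) \left(-4223\right) - -30 = \frac{32847}{22} \left(-4223\right) + 30 = - \frac{138712881}{22} + 30 = - \frac{138712221}{22}$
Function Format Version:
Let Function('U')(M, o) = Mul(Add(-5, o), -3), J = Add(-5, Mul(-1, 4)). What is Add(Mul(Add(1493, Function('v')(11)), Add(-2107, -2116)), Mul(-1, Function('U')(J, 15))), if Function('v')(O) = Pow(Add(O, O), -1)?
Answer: Rational(-138712221, 22) ≈ -6.3051e+6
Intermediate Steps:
Function('v')(O) = Mul(Rational(1, 2), Pow(O, -1)) (Function('v')(O) = Pow(Mul(2, O), -1) = Mul(Rational(1, 2), Pow(O, -1)))
J = -9 (J = Add(-5, -4) = -9)
Function('U')(M, o) = Add(15, Mul(-3, o))
Add(Mul(Add(1493, Function('v')(11)), Add(-2107, -2116)), Mul(-1, Function('U')(J, 15))) = Add(Mul(Add(1493, Mul(Rational(1, 2), Pow(11, -1))), Add(-2107, -2116)), Mul(-1, Add(15, Mul(-3, 15)))) = Add(Mul(Add(1493, Mul(Rational(1, 2), Rational(1, 11))), -4223), Mul(-1, Add(15, -45))) = Add(Mul(Add(1493, Rational(1, 22)), -4223), Mul(-1, -30)) = Add(Mul(Rational(32847, 22), -4223), 30) = Add(Rational(-138712881, 22), 30) = Rational(-138712221, 22)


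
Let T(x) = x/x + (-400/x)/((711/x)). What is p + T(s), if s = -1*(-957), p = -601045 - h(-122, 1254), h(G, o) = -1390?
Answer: -426354394/711 ≈ -5.9966e+5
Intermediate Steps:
p = -599655 (p = -601045 - 1*(-1390) = -601045 + 1390 = -599655)
s = 957
T(x) = 311/711 (T(x) = 1 + (-400/x)*(x/711) = 1 - 400/711 = 311/711)
p + T(s) = -599655 + 311/711 = -426354394/711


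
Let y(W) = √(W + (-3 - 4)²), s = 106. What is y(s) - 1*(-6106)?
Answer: 6106 + √155 ≈ 6118.5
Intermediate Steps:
y(W) = √(49 + W) (y(W) = √(W + (-7)²) = √(W + 49) = √(49 + W))
y(s) - 1*(-6106) = √(49 + 106) - 1*(-6106) = √155 + 6106 = 6106 + √155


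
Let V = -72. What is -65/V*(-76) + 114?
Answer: 817/18 ≈ 45.389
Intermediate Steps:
-65/V*(-76) + 114 = -65/(-72)*(-76) + 114 = -65*(-1/72)*(-76) + 114 = (65/72)*(-76) + 114 = -1235/18 + 114 = 817/18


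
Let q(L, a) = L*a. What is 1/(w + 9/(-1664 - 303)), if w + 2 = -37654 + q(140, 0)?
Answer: -1967/74069361 ≈ -2.6556e-5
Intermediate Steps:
w = -37656 (w = -2 + (-37654 + 140*0) = -2 + (-37654 + 0) = -2 - 37654 = -37656)
1/(w + 9/(-1664 - 303)) = 1/(-37656 + 9/(-1664 - 303)) = 1/(-37656 + 9/(-1967)) = 1/(-37656 - 1/1967*9) = 1/(-37656 - 9/1967) = 1/(-74069361/1967) = -1967/74069361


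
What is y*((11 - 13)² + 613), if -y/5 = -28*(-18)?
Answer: -1554840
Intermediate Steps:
y = -2520 (y = -(-140)*(-18) = -5*504 = -2520)
y*((11 - 13)² + 613) = -2520*((11 - 13)² + 613) = -2520*((-2)² + 613) = -2520*(4 + 613) = -2520*617 = -1554840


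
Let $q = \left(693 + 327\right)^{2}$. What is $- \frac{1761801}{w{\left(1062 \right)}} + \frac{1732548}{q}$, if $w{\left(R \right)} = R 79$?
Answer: $- \frac{7813057631}{404108700} \approx -19.334$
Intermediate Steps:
$q = 1040400$ ($q = 1020^{2} = 1040400$)
$w{\left(R \right)} = 79 R$
$- \frac{1761801}{w{\left(1062 \right)}} + \frac{1732548}{q} = - \frac{1761801}{79 \cdot 1062} + \frac{1732548}{1040400} = - \frac{1761801}{83898} + 1732548 \cdot \frac{1}{1040400} = \left(-1761801\right) \frac{1}{83898} + \frac{144379}{86700} = - \frac{587267}{27966} + \frac{144379}{86700} = - \frac{7813057631}{404108700}$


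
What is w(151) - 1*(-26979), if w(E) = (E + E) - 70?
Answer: 27211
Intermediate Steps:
w(E) = -70 + 2*E (w(E) = 2*E - 70 = -70 + 2*E)
w(151) - 1*(-26979) = (-70 + 2*151) - 1*(-26979) = (-70 + 302) + 26979 = 232 + 26979 = 27211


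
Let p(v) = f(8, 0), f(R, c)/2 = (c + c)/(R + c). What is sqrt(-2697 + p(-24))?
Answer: I*sqrt(2697) ≈ 51.933*I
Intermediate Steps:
f(R, c) = 4*c/(R + c) (f(R, c) = 2*((c + c)/(R + c)) = 2*((2*c)/(R + c)) = 2*(2*c/(R + c)) = 4*c/(R + c))
p(v) = 0 (p(v) = 4*0/(8 + 0) = 4*0/8 = 4*0*(1/8) = 0)
sqrt(-2697 + p(-24)) = sqrt(-2697 + 0) = sqrt(-2697) = I*sqrt(2697)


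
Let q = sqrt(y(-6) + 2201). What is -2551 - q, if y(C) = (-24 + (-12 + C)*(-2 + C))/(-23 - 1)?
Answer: -2551 - 6*sqrt(61) ≈ -2597.9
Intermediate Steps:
y(C) = 1 - (-12 + C)*(-2 + C)/24 (y(C) = (-24 + (-12 + C)*(-2 + C))/(-24) = (-24 + (-12 + C)*(-2 + C))*(-1/24) = 1 - (-12 + C)*(-2 + C)/24)
q = 6*sqrt(61) (q = sqrt((1/24)*(-6)*(14 - 1*(-6)) + 2201) = sqrt((1/24)*(-6)*(14 + 6) + 2201) = sqrt((1/24)*(-6)*20 + 2201) = sqrt(-5 + 2201) = sqrt(2196) = 6*sqrt(61) ≈ 46.862)
-2551 - q = -2551 - 6*sqrt(61)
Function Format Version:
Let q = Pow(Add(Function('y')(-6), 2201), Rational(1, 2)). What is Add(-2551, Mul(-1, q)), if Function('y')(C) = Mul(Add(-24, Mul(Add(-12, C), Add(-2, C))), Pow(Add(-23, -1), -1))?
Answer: Add(-2551, Mul(-6, Pow(61, Rational(1, 2)))) ≈ -2597.9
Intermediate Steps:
Function('y')(C) = Add(1, Mul(Rational(-1, 24), Add(-12, C), Add(-2, C))) (Function('y')(C) = Mul(Add(-24, Mul(Add(-12, C), Add(-2, C))), Pow(-24, -1)) = Mul(Add(-24, Mul(Add(-12, C), Add(-2, C))), Rational(-1, 24)) = Add(1, Mul(Rational(-1, 24), Add(-12, C), Add(-2, C))))
q = Mul(6, Pow(61, Rational(1, 2))) (q = Pow(Add(Mul(Rational(1, 24), -6, Add(14, Mul(-1, -6))), 2201), Rational(1, 2)) = Pow(Add(Mul(Rational(1, 24), -6, Add(14, 6)), 2201), Rational(1, 2)) = Pow(Add(Mul(Rational(1, 24), -6, 20), 2201), Rational(1, 2)) = Pow(Add(-5, 2201), Rational(1, 2)) = Pow(2196, Rational(1, 2)) = Mul(6, Pow(61, Rational(1, 2))) ≈ 46.862)
Add(-2551, Mul(-1, q)) = Add(-2551, Mul(-1, Mul(6, Pow(61, Rational(1, 2))))) = Add(-2551, Mul(-6, Pow(61, Rational(1, 2))))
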